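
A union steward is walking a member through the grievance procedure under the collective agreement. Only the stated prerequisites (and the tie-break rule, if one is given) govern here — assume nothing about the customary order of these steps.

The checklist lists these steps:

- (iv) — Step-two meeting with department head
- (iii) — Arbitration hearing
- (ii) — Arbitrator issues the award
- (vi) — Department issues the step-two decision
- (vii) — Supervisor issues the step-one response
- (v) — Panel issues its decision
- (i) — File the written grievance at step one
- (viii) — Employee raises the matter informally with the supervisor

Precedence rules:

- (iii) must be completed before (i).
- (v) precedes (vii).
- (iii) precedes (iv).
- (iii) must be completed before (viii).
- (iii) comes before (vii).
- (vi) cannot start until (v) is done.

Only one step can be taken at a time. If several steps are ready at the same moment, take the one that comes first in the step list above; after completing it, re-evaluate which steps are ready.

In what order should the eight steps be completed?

Nothing is required for (iii), (ii) and (v). (iii) is listed earlier → (iii) first.
(iv), (i) and (viii) now also ready, so the ready set is {(iv), (ii), (v), (i), (viii)}; (iv) is listed earlier → (iv).
(ii), (v), (i) and (viii) are all available; (ii) is listed earlier → (ii).
Now (v), (i) and (viii) have their prerequisites met. (v) is listed earlier, so (v) next.
(vi), (vii), (i) and (viii) are all available; (vi) is listed earlier → (vi).
Now (vii), (i) and (viii) have their prerequisites met. (vii) is listed earlier, so (vii) next.
(i) and (viii) are both available; (i) is listed earlier → (i).
Next only (viii) has its prerequisites met → (viii).

(iii) (iv) (ii) (v) (vi) (vii) (i) (viii)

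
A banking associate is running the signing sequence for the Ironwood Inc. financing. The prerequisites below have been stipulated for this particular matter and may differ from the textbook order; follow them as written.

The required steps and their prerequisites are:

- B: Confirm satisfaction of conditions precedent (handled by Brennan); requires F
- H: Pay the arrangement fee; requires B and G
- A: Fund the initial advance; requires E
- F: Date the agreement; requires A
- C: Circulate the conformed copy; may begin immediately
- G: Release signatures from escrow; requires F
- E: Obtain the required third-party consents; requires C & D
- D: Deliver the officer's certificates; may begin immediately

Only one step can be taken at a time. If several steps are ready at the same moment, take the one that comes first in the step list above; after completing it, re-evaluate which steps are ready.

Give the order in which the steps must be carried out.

C → D → E → A → F → B → G → H

Nothing is required for C and D. C is listed earlier → C first.
Next only D has its prerequisites met → D.
That leaves E as the only ready step → E.
A is the only step now ready → A.
Next only F has its prerequisites met → F.
B and G are both available; B is listed earlier → B.
G is the only step now ready → G.
H is the only step now ready → H.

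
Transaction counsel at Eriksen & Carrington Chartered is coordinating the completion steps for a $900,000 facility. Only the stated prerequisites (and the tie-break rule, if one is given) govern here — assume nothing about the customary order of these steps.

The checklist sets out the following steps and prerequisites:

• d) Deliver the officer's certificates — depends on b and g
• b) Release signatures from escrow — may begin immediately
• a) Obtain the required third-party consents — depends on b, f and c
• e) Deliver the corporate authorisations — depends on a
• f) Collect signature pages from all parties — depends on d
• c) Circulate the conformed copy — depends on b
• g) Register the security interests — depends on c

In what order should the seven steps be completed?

b has no prerequisites → b first.
c is the only step now ready → c.
Next only g has its prerequisites met → g.
d is the only step now ready → d.
f is the only step now ready → f.
Next only a has its prerequisites met → a.
Next only e has its prerequisites met → e.

b, c, g, d, f, a, e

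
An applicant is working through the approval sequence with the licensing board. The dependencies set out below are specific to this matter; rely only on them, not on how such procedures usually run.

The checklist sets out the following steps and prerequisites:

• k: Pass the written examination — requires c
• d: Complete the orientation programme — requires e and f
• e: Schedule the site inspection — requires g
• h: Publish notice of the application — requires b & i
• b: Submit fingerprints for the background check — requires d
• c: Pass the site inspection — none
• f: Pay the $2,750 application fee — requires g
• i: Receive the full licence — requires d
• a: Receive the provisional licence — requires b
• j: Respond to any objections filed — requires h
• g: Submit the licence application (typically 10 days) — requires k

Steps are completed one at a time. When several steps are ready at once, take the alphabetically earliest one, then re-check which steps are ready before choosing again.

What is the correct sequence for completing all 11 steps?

c k g e f d b a i h j

Only c has no prerequisites, so it is first.
Next only k has its prerequisites met → k.
That leaves g as the only ready step → g.
Now e and f have their prerequisites met. e has the earlier label, so e next.
f is the only step now ready → f.
That leaves d as the only ready step → d.
Ready: b and i. b has the earlier label → b.
a and i are both available; a has the earlier label → a.
i is the only step now ready → i.
That leaves h as the only ready step → h.
j needed h, now all done → j.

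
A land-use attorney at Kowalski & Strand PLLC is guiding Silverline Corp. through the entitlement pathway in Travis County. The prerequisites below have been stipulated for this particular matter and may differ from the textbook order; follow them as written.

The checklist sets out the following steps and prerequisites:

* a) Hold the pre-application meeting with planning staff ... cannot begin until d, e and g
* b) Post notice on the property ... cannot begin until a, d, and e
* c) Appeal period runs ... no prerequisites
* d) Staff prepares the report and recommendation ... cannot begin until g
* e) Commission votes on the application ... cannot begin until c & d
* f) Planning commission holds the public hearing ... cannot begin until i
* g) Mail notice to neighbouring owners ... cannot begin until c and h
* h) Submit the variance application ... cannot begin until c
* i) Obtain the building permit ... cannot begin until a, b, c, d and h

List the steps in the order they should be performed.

Only c has no prerequisites, so it is first.
h needed c, now all done → h.
g is the only step now ready → g.
Next only d has its prerequisites met → d.
Next only e has its prerequisites met → e.
a is the only step now ready → a.
Next only b has its prerequisites met → b.
i needed a, b, c, d and h, now all done → i.
That leaves f as the only ready step → f.

c h g d e a b i f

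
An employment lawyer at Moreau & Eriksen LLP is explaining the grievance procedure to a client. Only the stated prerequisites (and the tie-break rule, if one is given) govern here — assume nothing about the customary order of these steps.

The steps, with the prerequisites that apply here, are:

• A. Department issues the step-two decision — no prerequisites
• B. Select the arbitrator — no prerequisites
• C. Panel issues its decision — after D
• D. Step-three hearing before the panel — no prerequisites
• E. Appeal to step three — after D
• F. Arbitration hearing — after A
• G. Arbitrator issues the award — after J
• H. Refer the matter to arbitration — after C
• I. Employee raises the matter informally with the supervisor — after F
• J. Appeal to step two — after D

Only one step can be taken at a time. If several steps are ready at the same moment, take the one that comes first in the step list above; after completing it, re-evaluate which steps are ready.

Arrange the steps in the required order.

A, B and D have no prerequisites; A is listed earlier, so A is first.
F now also ready, so the ready set is {B, D, F}; B is listed earlier → B.
Now D and F have their prerequisites met. D is listed earlier, so D next.
C, E and J now also ready, so the ready set is {C, E, F, J}; C is listed earlier → C.
H now also ready, so the ready set is {E, F, H, J}; E is listed earlier → E.
Ready: F, H and J. F is listed earlier → F.
I now also ready, so the ready set is {H, I, J}; H is listed earlier → H.
Ready: I and J. I is listed earlier → I.
That leaves J as the only ready step → J.
Next only G has its prerequisites met → G.

A, B, D, C, E, F, H, I, J, G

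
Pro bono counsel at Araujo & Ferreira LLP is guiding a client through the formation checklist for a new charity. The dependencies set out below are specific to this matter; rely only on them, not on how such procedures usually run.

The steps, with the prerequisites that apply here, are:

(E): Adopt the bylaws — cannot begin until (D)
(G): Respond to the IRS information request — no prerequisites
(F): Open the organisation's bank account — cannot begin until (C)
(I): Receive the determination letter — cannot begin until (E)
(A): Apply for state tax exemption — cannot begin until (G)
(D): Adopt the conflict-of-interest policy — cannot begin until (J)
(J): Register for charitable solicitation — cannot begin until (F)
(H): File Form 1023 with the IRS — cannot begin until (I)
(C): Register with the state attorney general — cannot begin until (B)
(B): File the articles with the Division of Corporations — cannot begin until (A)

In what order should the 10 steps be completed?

(G) (A) (B) (C) (F) (J) (D) (E) (I) (H)

(G) is the only step with nothing outstanding, so it goes first.
(A) needed (G), now all done → (A).
Next only (B) has its prerequisites met → (B).
(C) needed (B), now all done → (C).
(F) needed (C), now all done → (F).
That leaves (J) as the only ready step → (J).
(D) needed (J), now all done → (D).
(E) needed (D), now all done → (E).
(I) needed (E), now all done → (I).
(H) needed (I), now all done → (H).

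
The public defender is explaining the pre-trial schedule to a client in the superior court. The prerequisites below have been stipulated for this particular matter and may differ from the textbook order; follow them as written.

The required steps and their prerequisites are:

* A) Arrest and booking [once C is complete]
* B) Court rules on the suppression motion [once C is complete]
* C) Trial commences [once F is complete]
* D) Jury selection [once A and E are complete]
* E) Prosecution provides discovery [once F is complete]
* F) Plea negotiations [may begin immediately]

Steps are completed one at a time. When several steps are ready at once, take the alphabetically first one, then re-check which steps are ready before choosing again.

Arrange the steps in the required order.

F has no prerequisites → F first.
C and E are both available; C has the earlier label → C.
A, B and E are all available; A has the earlier label → A.
Ready: B and E. B has the earlier label → B.
Next only E has its prerequisites met → E.
D needed A and E, now all done → D.

F → C → A → B → E → D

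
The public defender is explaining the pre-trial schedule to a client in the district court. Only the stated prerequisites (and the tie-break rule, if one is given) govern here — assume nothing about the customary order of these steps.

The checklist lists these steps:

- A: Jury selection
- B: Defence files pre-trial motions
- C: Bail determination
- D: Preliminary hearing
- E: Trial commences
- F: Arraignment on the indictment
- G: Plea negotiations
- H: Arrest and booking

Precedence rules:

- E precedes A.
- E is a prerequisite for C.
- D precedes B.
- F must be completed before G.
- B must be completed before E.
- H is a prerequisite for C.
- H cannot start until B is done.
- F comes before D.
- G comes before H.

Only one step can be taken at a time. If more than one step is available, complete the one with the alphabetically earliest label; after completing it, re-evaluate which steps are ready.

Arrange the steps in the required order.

Only F has no prerequisites, so it is first.
Ready: D and G. D has the earlier label → D.
B and G are both available; B has the earlier label → B.
E now also ready, so the ready set is {E, G}; E has the earlier label → E.
A now also ready, so the ready set is {A, G}; A has the earlier label → A.
That leaves G as the only ready step → G.
H needed B and G, now all done → H.
Next only C has its prerequisites met → C.

F → D → B → E → A → G → H → C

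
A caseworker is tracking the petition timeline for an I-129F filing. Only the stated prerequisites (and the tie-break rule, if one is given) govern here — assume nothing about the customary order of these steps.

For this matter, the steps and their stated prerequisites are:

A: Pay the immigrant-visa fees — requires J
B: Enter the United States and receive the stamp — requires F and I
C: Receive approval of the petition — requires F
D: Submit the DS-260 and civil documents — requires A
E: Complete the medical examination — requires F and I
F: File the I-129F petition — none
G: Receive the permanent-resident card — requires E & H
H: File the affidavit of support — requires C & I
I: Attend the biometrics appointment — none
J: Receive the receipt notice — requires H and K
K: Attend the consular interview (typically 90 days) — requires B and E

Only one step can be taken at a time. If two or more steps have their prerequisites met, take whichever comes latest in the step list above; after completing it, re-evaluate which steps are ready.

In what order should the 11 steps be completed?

I and F have no prerequisites; I is listed later, so I is first.
That leaves F as the only ready step → F.
Ready: E, C and B. E is listed later → E.
C and B are both available; C is listed later → C.
H now also ready, so the ready set is {H, B}; H is listed later → H.
G now also ready, so the ready set is {G, B}; G is listed later → G.
B needed I and F, now all done → B.
K needed E and B, now all done → K.
Next only J has its prerequisites met → J.
Next only A has its prerequisites met → A.
Next only D has its prerequisites met → D.

I, F, E, C, H, G, B, K, J, A, D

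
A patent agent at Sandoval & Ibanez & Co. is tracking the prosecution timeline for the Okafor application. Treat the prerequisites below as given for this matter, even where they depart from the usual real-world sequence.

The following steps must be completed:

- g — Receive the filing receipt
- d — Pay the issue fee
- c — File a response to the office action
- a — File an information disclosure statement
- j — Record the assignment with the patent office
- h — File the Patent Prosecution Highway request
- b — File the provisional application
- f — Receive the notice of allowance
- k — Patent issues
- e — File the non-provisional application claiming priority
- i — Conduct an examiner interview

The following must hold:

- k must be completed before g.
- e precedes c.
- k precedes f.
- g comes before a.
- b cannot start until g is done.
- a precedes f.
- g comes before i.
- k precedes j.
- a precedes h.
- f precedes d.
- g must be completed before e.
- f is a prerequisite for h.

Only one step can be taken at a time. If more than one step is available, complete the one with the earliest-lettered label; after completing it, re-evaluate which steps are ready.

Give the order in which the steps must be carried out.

k, g, a, b, e, c, f, d, h, i, j

Only k has no prerequisites, so it is first.
g and j are both available; g has the earlier label → g.
a, b, e and i now also ready, so the ready set is {a, b, e, i, j}; a has the earlier label → a.
b, e, f, i and j are all available; b has the earlier label → b.
Ready: e, f, i and j. e has the earlier label → e.
c now also ready, so the ready set is {c, f, i, j}; c has the earlier label → c.
Ready: f, i and j. f has the earlier label → f.
d, h, i and j are all available; d has the earlier label → d.
h, i and j are all available; h has the earlier label → h.
Ready: i and j. i has the earlier label → i.
j needed k, now all done → j.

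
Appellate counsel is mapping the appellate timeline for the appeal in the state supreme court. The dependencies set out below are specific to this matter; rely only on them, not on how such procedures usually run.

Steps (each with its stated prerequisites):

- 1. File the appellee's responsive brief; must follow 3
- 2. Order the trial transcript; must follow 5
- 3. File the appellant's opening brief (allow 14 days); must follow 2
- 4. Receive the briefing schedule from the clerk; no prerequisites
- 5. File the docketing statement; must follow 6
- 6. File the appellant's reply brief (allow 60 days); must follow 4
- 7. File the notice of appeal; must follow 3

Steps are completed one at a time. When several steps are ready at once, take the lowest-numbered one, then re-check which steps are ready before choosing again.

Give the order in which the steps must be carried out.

4 has no prerequisites → 4 first.
6 is the only step now ready → 6.
That leaves 5 as the only ready step → 5.
Next only 2 has its prerequisites met → 2.
Next only 3 has its prerequisites met → 3.
1 and 7 are both available; 1 has the earlier label → 1.
7 is the only step now ready → 7.

4, 6, 5, 2, 3, 1, 7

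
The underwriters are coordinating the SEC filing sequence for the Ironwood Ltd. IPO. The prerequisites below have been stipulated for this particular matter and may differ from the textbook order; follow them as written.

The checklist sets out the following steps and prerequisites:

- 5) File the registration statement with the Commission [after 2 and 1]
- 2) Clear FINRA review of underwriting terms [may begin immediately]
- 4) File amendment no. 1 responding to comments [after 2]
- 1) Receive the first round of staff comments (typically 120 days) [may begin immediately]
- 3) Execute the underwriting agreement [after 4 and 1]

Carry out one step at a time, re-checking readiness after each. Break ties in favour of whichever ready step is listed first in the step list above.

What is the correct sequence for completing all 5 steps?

2, 4, 1, 5, 3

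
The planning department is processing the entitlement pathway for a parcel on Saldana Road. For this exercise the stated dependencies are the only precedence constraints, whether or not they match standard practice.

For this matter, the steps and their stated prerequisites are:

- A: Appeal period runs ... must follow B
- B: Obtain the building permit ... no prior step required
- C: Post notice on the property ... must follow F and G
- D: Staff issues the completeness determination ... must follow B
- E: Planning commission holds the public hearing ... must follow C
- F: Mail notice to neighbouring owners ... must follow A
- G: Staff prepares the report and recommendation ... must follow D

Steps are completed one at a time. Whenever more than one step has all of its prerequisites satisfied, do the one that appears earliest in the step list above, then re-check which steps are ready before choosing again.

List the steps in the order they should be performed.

B is the only step with nothing outstanding, so it goes first.
A and D are both available; A is listed earlier → A.
Now D and F have their prerequisites met. D is listed earlier, so D next.
Now F and G have their prerequisites met. F is listed earlier, so F next.
G needed D, now all done → G.
Next only C has its prerequisites met → C.
Next only E has its prerequisites met → E.

B → A → D → F → G → C → E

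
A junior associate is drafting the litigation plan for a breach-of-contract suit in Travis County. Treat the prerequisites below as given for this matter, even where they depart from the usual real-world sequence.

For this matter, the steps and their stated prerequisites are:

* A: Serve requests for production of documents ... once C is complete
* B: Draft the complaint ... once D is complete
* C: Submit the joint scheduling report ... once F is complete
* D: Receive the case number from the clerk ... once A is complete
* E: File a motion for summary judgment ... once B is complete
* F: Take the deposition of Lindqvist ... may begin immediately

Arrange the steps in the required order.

F → C → A → D → B → E

F has no prerequisites → F first.
C needed F, now all done → C.
A needed C, now all done → A.
D needed A, now all done → D.
That leaves B as the only ready step → B.
E is the only step now ready → E.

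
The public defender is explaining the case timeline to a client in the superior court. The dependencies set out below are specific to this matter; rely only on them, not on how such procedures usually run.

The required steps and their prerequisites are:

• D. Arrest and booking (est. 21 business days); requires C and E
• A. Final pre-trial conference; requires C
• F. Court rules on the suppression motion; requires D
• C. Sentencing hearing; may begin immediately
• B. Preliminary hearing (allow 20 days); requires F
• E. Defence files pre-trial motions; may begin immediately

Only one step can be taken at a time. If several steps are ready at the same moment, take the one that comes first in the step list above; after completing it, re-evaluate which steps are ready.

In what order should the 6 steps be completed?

C and E have no prerequisites; C is listed earlier, so C is first.
A now also ready, so the ready set is {A, E}; A is listed earlier → A.
E is the only step now ready → E.
D needed C and E, now all done → D.
F needed D, now all done → F.
Next only B has its prerequisites met → B.

C → A → E → D → F → B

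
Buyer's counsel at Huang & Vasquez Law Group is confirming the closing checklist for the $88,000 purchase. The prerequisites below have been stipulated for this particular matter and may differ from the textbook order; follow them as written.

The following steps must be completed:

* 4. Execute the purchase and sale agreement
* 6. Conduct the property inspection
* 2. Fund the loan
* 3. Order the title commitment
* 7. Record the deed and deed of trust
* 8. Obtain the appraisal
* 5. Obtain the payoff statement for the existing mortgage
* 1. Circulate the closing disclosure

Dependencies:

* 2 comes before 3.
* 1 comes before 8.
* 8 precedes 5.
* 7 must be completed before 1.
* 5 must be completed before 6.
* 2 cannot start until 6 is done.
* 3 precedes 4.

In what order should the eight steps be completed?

7 has no prerequisites → 7 first.
Next only 1 has its prerequisites met → 1.
8 needed 1, now all done → 8.
5 is the only step now ready → 5.
6 needed 5, now all done → 6.
2 needed 6, now all done → 2.
3 needed 2, now all done → 3.
Next only 4 has its prerequisites met → 4.

7 → 1 → 8 → 5 → 6 → 2 → 3 → 4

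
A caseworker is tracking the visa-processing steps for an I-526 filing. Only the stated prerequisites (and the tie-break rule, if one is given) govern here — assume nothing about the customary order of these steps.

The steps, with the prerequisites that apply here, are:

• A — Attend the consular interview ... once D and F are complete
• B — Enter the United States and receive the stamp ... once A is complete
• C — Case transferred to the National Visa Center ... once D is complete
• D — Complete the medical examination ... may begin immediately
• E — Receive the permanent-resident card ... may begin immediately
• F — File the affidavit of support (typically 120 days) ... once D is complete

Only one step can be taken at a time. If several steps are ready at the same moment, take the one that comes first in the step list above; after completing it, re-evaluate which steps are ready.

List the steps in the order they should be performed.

Nothing is required for D and E. D is listed earlier → D first.
Now C, E and F have their prerequisites met. C is listed earlier, so C next.
Ready: E and F. E is listed earlier → E.
F is the only step now ready → F.
A needed D and F, now all done → A.
B needed A, now all done → B.

D C E F A B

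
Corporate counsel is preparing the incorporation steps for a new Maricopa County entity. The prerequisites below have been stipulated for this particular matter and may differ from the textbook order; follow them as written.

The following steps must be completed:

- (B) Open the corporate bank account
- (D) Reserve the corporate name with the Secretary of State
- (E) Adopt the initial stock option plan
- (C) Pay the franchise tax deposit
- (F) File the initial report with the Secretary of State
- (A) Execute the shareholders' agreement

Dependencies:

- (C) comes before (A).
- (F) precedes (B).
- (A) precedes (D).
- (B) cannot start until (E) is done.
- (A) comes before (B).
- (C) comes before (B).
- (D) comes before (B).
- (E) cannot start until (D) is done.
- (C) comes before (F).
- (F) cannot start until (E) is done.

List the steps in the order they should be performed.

(C) is the only step with nothing outstanding, so it goes first.
(A) is the only step now ready → (A).
(D) is the only step now ready → (D).
That leaves (E) as the only ready step → (E).
(F) needed (E) and (C), now all done → (F).
(B) needed (D), (E), (C), (F) and (A), now all done → (B).

(C), (A), (D), (E), (F), (B)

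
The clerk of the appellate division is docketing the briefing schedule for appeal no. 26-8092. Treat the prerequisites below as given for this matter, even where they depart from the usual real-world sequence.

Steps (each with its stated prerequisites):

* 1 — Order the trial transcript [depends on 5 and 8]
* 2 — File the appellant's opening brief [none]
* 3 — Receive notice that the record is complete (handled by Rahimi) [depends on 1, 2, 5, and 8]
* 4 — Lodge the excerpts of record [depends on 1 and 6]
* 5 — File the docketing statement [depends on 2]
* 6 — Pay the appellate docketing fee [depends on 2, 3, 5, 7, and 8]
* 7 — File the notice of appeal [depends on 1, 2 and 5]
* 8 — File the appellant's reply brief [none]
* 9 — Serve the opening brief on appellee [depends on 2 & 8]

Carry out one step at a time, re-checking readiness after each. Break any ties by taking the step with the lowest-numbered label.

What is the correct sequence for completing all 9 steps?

2 → 5 → 8 → 1 → 3 → 7 → 6 → 4 → 9

2 and 8 have no prerequisites; 2 has the earlier label, so 2 is first.
5 now also ready, so the ready set is {5, 8}; 5 has the earlier label → 5.
8 is the only step now ready → 8.
1 and 9 are both available; 1 has the earlier label → 1.
3 and 7 now also ready, so the ready set is {3, 7, 9}; 3 has the earlier label → 3.
7 and 9 are both available; 7 has the earlier label → 7.
Now 6 and 9 have their prerequisites met. 6 has the earlier label, so 6 next.
4 now also ready, so the ready set is {4, 9}; 4 has the earlier label → 4.
Next only 9 has its prerequisites met → 9.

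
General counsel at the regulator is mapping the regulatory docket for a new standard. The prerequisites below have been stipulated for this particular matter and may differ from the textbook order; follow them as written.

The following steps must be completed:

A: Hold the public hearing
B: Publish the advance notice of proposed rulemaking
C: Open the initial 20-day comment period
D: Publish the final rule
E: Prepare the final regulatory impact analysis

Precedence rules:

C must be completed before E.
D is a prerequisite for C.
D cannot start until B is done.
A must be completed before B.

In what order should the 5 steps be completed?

A, B, D, C, E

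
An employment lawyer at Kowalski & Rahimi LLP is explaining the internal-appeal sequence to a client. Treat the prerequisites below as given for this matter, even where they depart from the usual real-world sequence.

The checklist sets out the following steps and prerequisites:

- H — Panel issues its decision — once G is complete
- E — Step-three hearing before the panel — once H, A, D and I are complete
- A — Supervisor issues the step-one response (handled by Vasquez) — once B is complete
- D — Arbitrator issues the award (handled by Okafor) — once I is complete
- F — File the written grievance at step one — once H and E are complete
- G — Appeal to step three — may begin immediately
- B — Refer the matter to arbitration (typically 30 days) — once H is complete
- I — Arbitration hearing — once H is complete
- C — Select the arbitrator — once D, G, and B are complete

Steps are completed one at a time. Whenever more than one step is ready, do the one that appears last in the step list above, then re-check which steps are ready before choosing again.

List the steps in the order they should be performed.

G is the only step with nothing outstanding, so it goes first.
H needed G, now all done → H.
Ready: I and B. I is listed later → I.
Now B and D have their prerequisites met. B is listed later, so B next.
Now D and A have their prerequisites met. D is listed later, so D next.
C now also ready, so the ready set is {C, A}; C is listed later → C.
Next only A has its prerequisites met → A.
E needed I, D, A and H, now all done → E.
F needed E and H, now all done → F.

G H I B D C A E F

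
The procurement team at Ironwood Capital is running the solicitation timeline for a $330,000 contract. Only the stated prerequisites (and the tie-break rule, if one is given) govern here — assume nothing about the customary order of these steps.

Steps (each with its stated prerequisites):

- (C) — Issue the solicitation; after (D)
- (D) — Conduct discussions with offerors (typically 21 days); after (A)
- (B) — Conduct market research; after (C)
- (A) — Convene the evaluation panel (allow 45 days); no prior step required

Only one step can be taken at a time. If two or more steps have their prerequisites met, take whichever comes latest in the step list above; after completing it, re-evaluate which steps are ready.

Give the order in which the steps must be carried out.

(A), (D), (C), (B)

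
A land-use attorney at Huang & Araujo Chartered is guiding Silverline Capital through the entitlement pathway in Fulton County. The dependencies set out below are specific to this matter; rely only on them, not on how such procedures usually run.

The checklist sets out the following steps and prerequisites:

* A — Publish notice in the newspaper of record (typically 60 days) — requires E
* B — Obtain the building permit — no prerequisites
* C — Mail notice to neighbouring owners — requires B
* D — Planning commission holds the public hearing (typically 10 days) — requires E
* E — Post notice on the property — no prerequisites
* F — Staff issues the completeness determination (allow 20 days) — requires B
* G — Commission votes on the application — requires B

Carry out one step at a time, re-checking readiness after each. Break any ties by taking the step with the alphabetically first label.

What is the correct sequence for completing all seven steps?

B C E A D F G

B and E have no prerequisites; B has the earlier label, so B is first.
Ready: C, E, F and G. C has the earlier label → C.
Now E, F and G have their prerequisites met. E has the earlier label, so E next.
A and D now also ready, so the ready set is {A, D, F, G}; A has the earlier label → A.
Ready: D, F and G. D has the earlier label → D.
F and G are both available; F has the earlier label → F.
G is the only step now ready → G.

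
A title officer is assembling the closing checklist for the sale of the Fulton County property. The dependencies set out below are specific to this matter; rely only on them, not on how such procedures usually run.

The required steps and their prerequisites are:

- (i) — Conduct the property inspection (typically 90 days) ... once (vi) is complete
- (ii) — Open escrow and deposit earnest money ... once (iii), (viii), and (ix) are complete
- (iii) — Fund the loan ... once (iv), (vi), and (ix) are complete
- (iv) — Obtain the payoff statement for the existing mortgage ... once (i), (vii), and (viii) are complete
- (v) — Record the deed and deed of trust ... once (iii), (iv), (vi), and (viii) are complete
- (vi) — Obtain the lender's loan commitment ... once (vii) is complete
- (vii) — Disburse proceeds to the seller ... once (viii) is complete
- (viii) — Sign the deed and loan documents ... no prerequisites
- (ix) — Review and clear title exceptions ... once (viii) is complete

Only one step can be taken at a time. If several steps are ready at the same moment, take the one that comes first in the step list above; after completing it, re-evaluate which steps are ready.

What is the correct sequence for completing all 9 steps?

(viii), (vii), (vi), (i), (iv), (ix), (iii), (ii), (v)

(viii) has no prerequisites → (viii) first.
Ready: (vii) and (ix). (vii) is listed earlier → (vii).
Ready: (vi) and (ix). (vi) is listed earlier → (vi).
(i) now also ready, so the ready set is {(i), (ix)}; (i) is listed earlier → (i).
(iv) now also ready, so the ready set is {(iv), (ix)}; (iv) is listed earlier → (iv).
(ix) needed (viii), now all done → (ix).
(iii) needed (iv), (vi) and (ix), now all done → (iii).
Now (ii) and (v) have their prerequisites met. (ii) is listed earlier, so (ii) next.
(v) needed (iii), (iv), (vi) and (viii), now all done → (v).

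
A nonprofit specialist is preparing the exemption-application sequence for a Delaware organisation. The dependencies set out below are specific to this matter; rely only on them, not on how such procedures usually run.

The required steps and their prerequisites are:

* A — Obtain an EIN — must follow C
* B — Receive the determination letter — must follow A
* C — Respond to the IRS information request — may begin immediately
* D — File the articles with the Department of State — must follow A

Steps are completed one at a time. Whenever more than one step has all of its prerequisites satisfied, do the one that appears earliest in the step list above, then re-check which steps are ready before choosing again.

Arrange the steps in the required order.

C A B D

C has no prerequisites → C first.
A needed C, now all done → A.
Ready: B and D. B is listed earlier → B.
Next only D has its prerequisites met → D.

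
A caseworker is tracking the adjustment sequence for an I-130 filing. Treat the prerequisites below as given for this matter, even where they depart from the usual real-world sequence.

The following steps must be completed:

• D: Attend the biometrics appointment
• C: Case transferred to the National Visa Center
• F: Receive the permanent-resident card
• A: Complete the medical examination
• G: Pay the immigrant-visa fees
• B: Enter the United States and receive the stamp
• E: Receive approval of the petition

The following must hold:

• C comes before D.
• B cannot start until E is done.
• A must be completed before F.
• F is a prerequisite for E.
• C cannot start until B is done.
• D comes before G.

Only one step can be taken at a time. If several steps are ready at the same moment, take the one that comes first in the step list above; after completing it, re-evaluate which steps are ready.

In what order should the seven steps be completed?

A is the only step with nothing outstanding, so it goes first.
F needed A, now all done → F.
E needed F, now all done → E.
B needed E, now all done → B.
C needed B, now all done → C.
That leaves D as the only ready step → D.
G is the only step now ready → G.

A F E B C D G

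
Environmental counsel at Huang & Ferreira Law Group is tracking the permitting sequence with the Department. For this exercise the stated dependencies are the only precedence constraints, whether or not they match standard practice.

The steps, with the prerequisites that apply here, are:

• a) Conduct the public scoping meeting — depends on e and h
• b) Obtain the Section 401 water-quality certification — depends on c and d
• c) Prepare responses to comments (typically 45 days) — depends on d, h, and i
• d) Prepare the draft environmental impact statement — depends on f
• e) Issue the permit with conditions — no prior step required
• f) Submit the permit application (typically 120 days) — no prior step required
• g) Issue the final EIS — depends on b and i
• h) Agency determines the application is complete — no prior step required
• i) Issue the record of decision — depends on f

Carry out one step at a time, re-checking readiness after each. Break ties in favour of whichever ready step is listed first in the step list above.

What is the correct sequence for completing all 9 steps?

e f d h a i c b g

Nothing is required for e, f and h. e is listed earlier → e first.
f and h are both available; f is listed earlier → f.
Ready: d, h and i. d is listed earlier → d.
h and i are both available; h is listed earlier → h.
a and i are both available; a is listed earlier → a.
Next only i has its prerequisites met → i.
c is the only step now ready → c.
That leaves b as the only ready step → b.
Next only g has its prerequisites met → g.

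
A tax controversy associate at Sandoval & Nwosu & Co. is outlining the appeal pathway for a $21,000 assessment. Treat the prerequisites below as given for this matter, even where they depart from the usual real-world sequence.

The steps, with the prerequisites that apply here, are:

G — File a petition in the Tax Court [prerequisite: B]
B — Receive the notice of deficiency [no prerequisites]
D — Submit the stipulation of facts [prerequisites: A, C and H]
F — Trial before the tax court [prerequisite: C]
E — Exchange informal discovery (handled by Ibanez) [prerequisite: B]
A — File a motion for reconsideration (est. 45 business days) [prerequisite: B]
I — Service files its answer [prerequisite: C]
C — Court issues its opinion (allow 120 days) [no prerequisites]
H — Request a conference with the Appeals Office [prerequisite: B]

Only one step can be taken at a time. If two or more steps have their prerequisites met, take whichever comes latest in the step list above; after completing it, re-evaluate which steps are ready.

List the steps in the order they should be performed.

C, I, F, B, H, A, E, D, G

Nothing is required for C and B. C is listed later → C first.
Now I, F and B have their prerequisites met. I is listed later, so I next.
Ready: F and B. F is listed later → F.
That leaves B as the only ready step → B.
H, A, E and G are all available; H is listed later → H.
Now A, E and G have their prerequisites met. A is listed later, so A next.
Now E, D and G have their prerequisites met. E is listed later, so E next.
Now D and G have their prerequisites met. D is listed later, so D next.
G is the only step now ready → G.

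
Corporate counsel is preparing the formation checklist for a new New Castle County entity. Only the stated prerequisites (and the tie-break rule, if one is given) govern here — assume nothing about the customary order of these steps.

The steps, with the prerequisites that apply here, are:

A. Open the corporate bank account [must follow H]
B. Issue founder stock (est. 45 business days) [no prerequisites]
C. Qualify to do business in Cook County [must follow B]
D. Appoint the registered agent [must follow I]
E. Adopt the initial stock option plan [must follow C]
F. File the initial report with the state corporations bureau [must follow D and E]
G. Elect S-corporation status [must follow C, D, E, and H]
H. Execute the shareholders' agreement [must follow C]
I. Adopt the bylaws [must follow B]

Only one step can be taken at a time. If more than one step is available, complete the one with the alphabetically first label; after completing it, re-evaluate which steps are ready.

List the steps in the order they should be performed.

Only B has no prerequisites, so it is first.
Ready: C and I. C has the earlier label → C.
Now E, H and I have their prerequisites met. E has the earlier label, so E next.
Ready: H and I. H has the earlier label → H.
Ready: A and I. A has the earlier label → A.
I is the only step now ready → I.
D needed I, now all done → D.
Now F and G have their prerequisites met. F has the earlier label, so F next.
That leaves G as the only ready step → G.

B → C → E → H → A → I → D → F → G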